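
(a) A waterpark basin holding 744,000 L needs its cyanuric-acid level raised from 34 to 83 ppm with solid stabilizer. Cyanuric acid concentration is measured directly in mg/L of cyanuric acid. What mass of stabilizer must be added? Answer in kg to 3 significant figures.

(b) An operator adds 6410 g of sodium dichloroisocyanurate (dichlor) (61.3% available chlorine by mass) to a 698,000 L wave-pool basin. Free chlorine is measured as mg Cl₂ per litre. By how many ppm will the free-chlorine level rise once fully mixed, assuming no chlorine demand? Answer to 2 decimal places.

(a) 36.5 kg; (b) 5.63 ppm

(a) CYA to add: (83 − 34) = 49 mg/L × 744,000 L = 36,460 g cyanuric acid.

(b) Available chlorine delivered: 6410 g × 0.613 = 3929 g as Cl₂.
(b) Concentration rise: 3929 g / 698,000 L = 5.629 mg/L = 5.63 ppm.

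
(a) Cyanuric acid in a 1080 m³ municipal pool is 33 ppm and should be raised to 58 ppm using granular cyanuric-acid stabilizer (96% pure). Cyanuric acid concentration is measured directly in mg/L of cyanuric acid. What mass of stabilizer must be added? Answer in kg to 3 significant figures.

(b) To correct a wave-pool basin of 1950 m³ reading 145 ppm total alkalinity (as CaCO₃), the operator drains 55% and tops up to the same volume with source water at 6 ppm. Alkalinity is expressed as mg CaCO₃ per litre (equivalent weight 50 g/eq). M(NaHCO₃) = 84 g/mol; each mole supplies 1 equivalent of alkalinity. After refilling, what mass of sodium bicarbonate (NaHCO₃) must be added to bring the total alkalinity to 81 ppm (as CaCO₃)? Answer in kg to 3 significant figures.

(a) 28.1 kg; (b) 40.8 kg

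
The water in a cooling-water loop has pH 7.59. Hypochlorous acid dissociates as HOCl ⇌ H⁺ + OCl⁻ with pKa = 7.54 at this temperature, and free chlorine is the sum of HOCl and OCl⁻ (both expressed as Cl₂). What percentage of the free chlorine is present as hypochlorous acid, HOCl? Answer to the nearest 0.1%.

47.1%

[OCl⁻]/[HOCl] = 10^(pH − pKa) = 10^(7.59 − 7.54) = 10^0.05 = 1.122.
Fraction as HOCl = 1 / (1 + 1.122) = 0.4712.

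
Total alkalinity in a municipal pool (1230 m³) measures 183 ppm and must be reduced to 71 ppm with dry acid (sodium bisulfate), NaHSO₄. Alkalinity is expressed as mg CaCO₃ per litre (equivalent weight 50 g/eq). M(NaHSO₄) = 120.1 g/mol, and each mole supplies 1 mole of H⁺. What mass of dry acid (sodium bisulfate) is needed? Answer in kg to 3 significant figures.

331 kg

Volume: 1230 m³ = 1,230,000 L.
Alkalinity to neutralize: (183 − 71) = 112 mg/L as CaCO₃ × 1,230,000 L = 137,800 g as CaCO₃.
Equivalents of H⁺ required: 137,800 ÷ 50 g/eq = 2755 eq = 2755 mol NaHSO₄.
Mass of NaHSO₄: 2755 × 120.1 = 330,900 g.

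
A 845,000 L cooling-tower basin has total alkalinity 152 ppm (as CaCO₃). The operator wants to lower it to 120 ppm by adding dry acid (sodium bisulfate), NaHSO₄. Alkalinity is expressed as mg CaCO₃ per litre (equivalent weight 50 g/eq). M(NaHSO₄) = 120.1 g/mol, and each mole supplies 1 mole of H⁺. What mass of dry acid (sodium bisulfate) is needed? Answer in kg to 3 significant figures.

Alkalinity to neutralize: (152 − 120) = 32 mg/L as CaCO₃ × 845,000 L = 27,040 g as CaCO₃.
Equivalents of H⁺ required: 27,040 ÷ 50 g/eq = 540.8 eq = 540.8 mol NaHSO₄.
Mass of NaHSO₄: 540.8 × 120.1 = 64,950 g.

65.0 kg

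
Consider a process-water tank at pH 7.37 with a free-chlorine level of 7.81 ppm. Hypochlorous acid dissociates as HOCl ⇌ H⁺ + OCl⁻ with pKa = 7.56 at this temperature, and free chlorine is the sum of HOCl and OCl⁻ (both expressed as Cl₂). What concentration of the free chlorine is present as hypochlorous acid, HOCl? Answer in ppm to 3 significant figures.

4.75 ppm

[OCl⁻]/[HOCl] = 10^(pH − pKa) = 10^(7.37 − 7.56) = 10^-0.19 = 0.6457.
Fraction as HOCl = 1 / (1 + 0.6457) = 0.6077.
HOCl = 0.6077 × 7.81 ppm = 4.746 ppm.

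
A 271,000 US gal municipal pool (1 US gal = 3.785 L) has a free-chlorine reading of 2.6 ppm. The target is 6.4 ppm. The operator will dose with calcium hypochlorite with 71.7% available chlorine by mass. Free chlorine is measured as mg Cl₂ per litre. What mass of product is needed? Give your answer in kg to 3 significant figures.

5.44 kg

Volume: 271,000 US gal × 3.785 L/gal = 1,025,735 L.
Chlorine deficit: 6.4 − 2.6 = 3.8 ppm = 3.8 mg/L as Cl₂.
Cl₂ equivalent needed: 3.8 mg/L × 1,025,735 L = 3,898,000 mg = 3898 g.
Product at 71.7% available chlorine: 3898 / 0.717 = 5436 g.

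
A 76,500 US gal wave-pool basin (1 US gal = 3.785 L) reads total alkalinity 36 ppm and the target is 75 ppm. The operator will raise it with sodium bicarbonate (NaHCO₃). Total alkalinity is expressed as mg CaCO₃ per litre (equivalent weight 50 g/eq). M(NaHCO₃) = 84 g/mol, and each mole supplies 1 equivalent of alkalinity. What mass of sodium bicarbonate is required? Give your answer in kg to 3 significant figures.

19.0 kg

Volume: 76,500 US gal × 3.785 L/gal = 289,552 L.
Alkalinity to add: (75 − 36) = 39 mg/L as CaCO₃ × 289,552 L = 11,290 g as CaCO₃.
Equivalents: 11,290 g ÷ 50 g/eq = 225.9 eq.
NaHCO₃ supplies 1 eq per mole → 225.9 mol.
Mass: 225.9 mol × 84 g/mol = 18,970 g.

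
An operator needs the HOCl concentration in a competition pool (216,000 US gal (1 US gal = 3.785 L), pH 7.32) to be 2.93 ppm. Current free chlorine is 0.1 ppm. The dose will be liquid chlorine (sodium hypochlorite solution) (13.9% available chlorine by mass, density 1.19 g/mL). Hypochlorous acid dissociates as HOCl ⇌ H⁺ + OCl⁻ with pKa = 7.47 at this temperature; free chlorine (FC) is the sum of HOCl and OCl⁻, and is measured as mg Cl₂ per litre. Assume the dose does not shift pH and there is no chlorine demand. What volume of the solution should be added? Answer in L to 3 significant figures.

24.2 L

Volume: 216,000 US gal × 3.785 L/gal = 817,560 L.
[OCl⁻]/[HOCl] = 10^(pH − pKa) = 10^(7.32 − 7.47) = 0.7079; fraction as HOCl = 1/(1 + 0.7079) = 0.5855.
Free chlorine required for 2.93 ppm HOCl: 2.93 / 0.5855 = 5.004 ppm.
FC to add: 5.004 − 0.1 = 4.904 mg/L as Cl₂.
Cl₂ equivalent: 4.904 mg/L × 817,560 L = 4010 g.
Product at 13.9% available Cl: 4010 / 0.139 = 28,850 g.
Volume: 28,850 g ÷ 1.19 g/mL = 24,240 mL.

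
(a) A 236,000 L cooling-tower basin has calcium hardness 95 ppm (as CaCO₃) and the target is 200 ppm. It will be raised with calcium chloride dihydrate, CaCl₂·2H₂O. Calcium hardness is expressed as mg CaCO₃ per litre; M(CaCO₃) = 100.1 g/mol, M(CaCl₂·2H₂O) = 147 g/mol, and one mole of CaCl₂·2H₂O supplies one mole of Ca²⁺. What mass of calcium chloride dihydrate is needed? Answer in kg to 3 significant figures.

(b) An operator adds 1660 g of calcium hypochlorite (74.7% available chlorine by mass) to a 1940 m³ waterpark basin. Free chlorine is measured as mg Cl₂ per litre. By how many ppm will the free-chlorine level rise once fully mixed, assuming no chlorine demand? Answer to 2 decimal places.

(a) 36.4 kg; (b) 0.64 ppm

(a) Hardness to add: (200 − 95) = 105 mg/L as CaCO₃ × 236,000 L = 24,780 g as CaCO₃.
(a) Moles of Ca²⁺ (1 mol Ca²⁺ ≡ 1 mol CaCO₃): 24,780 / 100.1 g/mol = 247.6 mol.
(a) Mass of CaCl₂·2H₂O: 247.6 × 147 = 36,390 g.

(b) Volume: 1940 m³ = 1,940,000 L.
(b) Available chlorine delivered: 1660 g × 0.747 = 1240 g as Cl₂.
(b) Concentration rise: 1240 g / 1,940,000 L = 0.6392 mg/L = 0.64 ppm.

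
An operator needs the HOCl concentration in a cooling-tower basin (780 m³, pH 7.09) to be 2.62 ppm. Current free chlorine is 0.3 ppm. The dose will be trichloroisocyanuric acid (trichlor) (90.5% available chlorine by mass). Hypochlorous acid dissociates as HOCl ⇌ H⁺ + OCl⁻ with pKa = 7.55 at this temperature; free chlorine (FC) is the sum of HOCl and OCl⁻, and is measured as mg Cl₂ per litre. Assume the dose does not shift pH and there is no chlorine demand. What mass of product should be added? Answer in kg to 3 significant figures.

2.78 kg

Volume: 780 m³ = 780,000 L.
[OCl⁻]/[HOCl] = 10^(pH − pKa) = 10^(7.09 − 7.55) = 0.3467; fraction as HOCl = 1/(1 + 0.3467) = 0.7425.
Free chlorine required for 2.62 ppm HOCl: 2.62 / 0.7425 = 3.528 ppm.
FC to add: 3.528 − 0.3 = 3.228 mg/L as Cl₂.
Cl₂ equivalent: 3.228 mg/L × 780,000 L = 2518 g.
Product at 90.5% available Cl: 2518 / 0.905 = 2783 g.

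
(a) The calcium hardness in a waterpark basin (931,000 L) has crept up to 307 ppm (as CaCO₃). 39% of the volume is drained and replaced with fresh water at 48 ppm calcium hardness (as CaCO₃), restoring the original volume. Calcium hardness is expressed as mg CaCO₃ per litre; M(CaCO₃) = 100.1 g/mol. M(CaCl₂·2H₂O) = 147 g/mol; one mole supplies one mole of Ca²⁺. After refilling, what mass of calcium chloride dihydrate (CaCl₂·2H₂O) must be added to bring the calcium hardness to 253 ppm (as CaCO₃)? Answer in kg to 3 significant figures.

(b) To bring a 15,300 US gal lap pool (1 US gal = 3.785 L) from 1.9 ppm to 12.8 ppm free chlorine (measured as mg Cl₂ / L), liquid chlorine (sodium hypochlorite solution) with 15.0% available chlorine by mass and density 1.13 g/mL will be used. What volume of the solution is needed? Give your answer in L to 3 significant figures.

(a) 64.3 kg; (b) 3.72 L

(a) After draining 39% and refilling: 307 × 0.61 + 48 × 0.39 = 205.99 ppm.
(a) Deficit to target: 253 − 205.99 = 47.01 mg/L.
(a) As CaCO₃: 47.01 mg/L × 931,000 L = 43,770 g; ÷ 100.1 = 437.2 mol Ca²⁺.
(a) Mass: 437.2 × 147 = 64,270 g.

(b) Volume: 15,300 US gal × 3.785 L/gal = 57,910 L.
(b) Chlorine deficit: 12.8 − 1.9 = 10.9 ppm = 10.9 mg/L as Cl₂.
(b) Cl₂ equivalent needed: 10.9 mg/L × 57,910 L = 631,200 mg = 631.2 g.
(b) Product at 15.0% available chlorine: 631.2 / 0.15 = 4208 g.
(b) Volume at density 1.13 g/mL: 4208 g ÷ 1.13 g/mL = 3724 mL.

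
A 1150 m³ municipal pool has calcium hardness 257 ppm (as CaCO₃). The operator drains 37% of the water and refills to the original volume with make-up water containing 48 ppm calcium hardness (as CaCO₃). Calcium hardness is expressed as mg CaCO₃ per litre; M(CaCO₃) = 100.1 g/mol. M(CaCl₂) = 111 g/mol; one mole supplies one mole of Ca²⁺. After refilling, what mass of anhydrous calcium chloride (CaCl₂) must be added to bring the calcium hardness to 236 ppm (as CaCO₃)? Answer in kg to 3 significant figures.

71.8 kg

Volume: 1150 m³ = 1,150,000 L.
After draining 37% and refilling: 257 × 0.63 + 48 × 0.37 = 179.67 ppm.
Deficit to target: 236 − 179.67 = 56.33 mg/L.
As CaCO₃: 56.33 mg/L × 1,150,000 L = 64,780 g; ÷ 100.1 = 647.1 mol Ca²⁺.
Mass: 647.1 × 111 = 71,830 g.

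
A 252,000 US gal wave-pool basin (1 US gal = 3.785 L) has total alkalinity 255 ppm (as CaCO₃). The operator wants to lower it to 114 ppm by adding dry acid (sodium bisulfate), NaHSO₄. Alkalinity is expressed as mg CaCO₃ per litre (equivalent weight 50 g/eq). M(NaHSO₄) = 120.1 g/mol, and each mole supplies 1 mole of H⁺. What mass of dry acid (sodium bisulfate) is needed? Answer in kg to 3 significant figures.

Volume: 252,000 US gal × 3.785 L/gal = 953,820 L.
Alkalinity to neutralize: (255 − 114) = 141 mg/L as CaCO₃ × 953,820 L = 134,500 g as CaCO₃.
Equivalents of H⁺ required: 134,500 ÷ 50 g/eq = 2690 eq = 2690 mol NaHSO₄.
Mass of NaHSO₄: 2690 × 120.1 = 323,000 g.

323 kg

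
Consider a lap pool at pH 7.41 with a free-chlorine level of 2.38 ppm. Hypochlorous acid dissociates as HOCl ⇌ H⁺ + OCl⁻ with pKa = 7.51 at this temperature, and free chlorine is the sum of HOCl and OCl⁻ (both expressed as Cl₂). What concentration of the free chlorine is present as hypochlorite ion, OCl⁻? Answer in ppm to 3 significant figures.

[OCl⁻]/[HOCl] = 10^(pH − pKa) = 10^(7.41 − 7.51) = 10^-0.10 = 0.7943.
Fraction as HOCl = 1 / (1 + 0.7943) = 0.5573.
OCl⁻ = (1 − 0.5573) × 2.38 ppm = 1.054 ppm.

1.05 ppm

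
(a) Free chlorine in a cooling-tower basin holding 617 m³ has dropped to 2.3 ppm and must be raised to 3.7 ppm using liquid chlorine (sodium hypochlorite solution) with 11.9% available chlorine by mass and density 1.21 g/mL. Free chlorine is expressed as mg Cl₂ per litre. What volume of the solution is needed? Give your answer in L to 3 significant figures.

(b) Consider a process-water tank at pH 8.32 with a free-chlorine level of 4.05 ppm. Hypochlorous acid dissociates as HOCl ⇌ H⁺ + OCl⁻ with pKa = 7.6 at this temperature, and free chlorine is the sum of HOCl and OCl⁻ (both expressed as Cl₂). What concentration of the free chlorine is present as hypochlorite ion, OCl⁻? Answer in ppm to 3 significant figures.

(a) Volume: 617 m³ = 617,000 L.
(a) Chlorine deficit: 3.7 − 2.3 = 1.4 ppm = 1.4 mg/L as Cl₂.
(a) Cl₂ equivalent needed: 1.4 mg/L × 617,000 L = 863,800 mg = 863.8 g.
(a) Product at 11.9% available chlorine: 863.8 / 0.119 = 7259 g.
(a) Volume at density 1.21 g/mL: 7259 g ÷ 1.21 g/mL = 5999 mL.

(b) [OCl⁻]/[HOCl] = 10^(pH − pKa) = 10^(8.32 − 7.6) = 10^0.72 = 5.248.
(b) Fraction as HOCl = 1 / (1 + 5.248) = 0.16.
(b) OCl⁻ = (1 − 0.16) × 4.05 ppm = 3.402 ppm.

(a) 6.00 L; (b) 3.40 ppm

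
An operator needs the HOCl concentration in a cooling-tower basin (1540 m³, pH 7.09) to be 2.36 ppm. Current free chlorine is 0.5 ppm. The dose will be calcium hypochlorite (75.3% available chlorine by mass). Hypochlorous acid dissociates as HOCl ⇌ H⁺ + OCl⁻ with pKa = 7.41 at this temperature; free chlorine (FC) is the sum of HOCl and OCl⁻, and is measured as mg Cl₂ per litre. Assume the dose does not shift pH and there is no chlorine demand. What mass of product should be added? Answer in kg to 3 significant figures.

6.11 kg

Volume: 1540 m³ = 1,540,000 L.
[OCl⁻]/[HOCl] = 10^(pH − pKa) = 10^(7.09 − 7.41) = 0.4786; fraction as HOCl = 1/(1 + 0.4786) = 0.6763.
Free chlorine required for 2.36 ppm HOCl: 2.36 / 0.6763 = 3.49 ppm.
FC to add: 3.49 − 0.5 = 2.99 mg/L as Cl₂.
Cl₂ equivalent: 2.99 mg/L × 1,540,000 L = 4604 g.
Product at 75.3% available Cl: 4604 / 0.753 = 6114 g.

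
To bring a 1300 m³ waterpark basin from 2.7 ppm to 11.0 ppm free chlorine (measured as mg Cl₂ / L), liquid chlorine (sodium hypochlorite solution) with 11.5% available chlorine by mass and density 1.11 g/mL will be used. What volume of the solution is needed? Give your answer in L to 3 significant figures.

Volume: 1300 m³ = 1,300,000 L.
Chlorine deficit: 11.0 − 2.7 = 8.3 ppm = 8.3 mg/L as Cl₂.
Cl₂ equivalent needed: 8.3 mg/L × 1,300,000 L = 10,790,000 mg = 10,790 g.
Product at 11.5% available chlorine: 10,790 / 0.115 = 93,830 g.
Volume at density 1.11 g/mL: 93,830 g ÷ 1.11 g/mL = 84,530 mL.

84.5 L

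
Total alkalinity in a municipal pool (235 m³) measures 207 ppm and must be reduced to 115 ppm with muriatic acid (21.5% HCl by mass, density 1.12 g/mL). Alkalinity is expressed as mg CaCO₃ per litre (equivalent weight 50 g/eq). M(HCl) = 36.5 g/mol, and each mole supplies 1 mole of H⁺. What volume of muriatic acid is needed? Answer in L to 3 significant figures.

Volume: 235 m³ = 235,000 L.
Alkalinity to neutralize: (207 − 115) = 92 mg/L as CaCO₃ × 235,000 L = 21,620 g as CaCO₃.
Equivalents of H⁺ required: 21,620 ÷ 50 g/eq = 432.4 eq = 432.4 mol HCl.
Mass of HCl: 432.4 × 36.5 = 15,780 g.
Mass of 21.5% solution: 15,780 / 0.215 = 73,410 g.
Volume: 73,410 g ÷ 1.12 g/mL = 65,540 mL.

65.5 L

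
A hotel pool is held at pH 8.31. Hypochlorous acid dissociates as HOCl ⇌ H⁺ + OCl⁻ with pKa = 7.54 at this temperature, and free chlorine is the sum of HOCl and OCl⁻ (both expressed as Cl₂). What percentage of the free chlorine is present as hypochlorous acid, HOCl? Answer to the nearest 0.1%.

[OCl⁻]/[HOCl] = 10^(pH − pKa) = 10^(8.31 − 7.54) = 10^0.77 = 5.888.
Fraction as HOCl = 1 / (1 + 5.888) = 0.1452.

14.5%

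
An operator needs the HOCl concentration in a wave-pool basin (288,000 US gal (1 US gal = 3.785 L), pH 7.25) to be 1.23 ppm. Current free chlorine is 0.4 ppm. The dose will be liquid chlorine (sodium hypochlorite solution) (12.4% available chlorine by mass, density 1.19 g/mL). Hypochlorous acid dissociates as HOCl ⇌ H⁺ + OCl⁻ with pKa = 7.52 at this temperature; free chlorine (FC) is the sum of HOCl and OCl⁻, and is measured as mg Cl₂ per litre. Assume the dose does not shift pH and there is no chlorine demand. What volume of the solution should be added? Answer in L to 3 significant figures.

Volume: 288,000 US gal × 3.785 L/gal = 1,090,080 L.
[OCl⁻]/[HOCl] = 10^(pH − pKa) = 10^(7.25 − 7.52) = 0.537; fraction as HOCl = 1/(1 + 0.537) = 0.6506.
Free chlorine required for 1.23 ppm HOCl: 1.23 / 0.6506 = 1.891 ppm.
FC to add: 1.891 − 0.4 = 1.491 mg/L as Cl₂.
Cl₂ equivalent: 1.491 mg/L × 1,090,080 L = 1625 g.
Product at 12.4% available Cl: 1625 / 0.124 = 13,100 g.
Volume: 13,100 g ÷ 1.19 g/mL = 11,010 mL.

11.0 L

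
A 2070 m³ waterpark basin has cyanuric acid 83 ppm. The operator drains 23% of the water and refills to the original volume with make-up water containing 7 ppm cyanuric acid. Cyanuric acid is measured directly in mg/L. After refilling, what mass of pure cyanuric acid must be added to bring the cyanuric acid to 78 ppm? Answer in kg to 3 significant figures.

25.8 kg

Volume: 2070 m³ = 2,070,000 L.
After draining 23% and refilling: 83 × 0.77 + 7 × 0.23 = 65.52 ppm.
Deficit to target: 78 − 65.52 = 12.48 mg/L.
Mass: 12.48 mg/L × 2,070,000 L = 25,830 g cyanuric acid.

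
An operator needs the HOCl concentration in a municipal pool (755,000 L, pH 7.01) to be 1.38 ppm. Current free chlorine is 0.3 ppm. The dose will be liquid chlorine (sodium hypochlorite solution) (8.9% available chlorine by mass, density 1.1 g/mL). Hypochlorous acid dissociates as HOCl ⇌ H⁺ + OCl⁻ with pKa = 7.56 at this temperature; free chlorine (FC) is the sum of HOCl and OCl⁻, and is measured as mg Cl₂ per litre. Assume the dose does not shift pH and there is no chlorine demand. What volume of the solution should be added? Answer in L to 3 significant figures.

11.3 L

[OCl⁻]/[HOCl] = 10^(pH − pKa) = 10^(7.01 − 7.56) = 0.2818; fraction as HOCl = 1/(1 + 0.2818) = 0.7801.
Free chlorine required for 1.38 ppm HOCl: 1.38 / 0.7801 = 1.769 ppm.
FC to add: 1.769 − 0.3 = 1.469 mg/L as Cl₂.
Cl₂ equivalent: 1.469 mg/L × 755,000 L = 1109 g.
Product at 8.9% available Cl: 1109 / 0.089 = 12,460 g.
Volume: 12,460 g ÷ 1.1 g/mL = 11,330 mL.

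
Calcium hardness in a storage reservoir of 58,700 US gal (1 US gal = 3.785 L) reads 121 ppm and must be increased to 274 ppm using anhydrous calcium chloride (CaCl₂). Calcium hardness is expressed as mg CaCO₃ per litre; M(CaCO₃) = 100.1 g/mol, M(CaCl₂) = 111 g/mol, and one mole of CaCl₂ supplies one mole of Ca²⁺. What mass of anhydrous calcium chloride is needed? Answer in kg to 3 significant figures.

Volume: 58,700 US gal × 3.785 L/gal = 222,180 L.
Hardness to add: (274 − 121) = 153 mg/L as CaCO₃ × 222,180 L = 33,990 g as CaCO₃.
Moles of Ca²⁺ (1 mol Ca²⁺ ≡ 1 mol CaCO₃): 33,990 / 100.1 g/mol = 339.6 mol.
Mass of CaCl₂: 339.6 × 111 = 37,700 g.

37.7 kg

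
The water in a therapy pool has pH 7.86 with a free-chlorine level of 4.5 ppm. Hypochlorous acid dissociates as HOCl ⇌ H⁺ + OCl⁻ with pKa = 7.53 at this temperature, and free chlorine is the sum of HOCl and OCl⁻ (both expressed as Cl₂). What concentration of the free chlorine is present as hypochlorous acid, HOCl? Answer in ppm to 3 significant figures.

[OCl⁻]/[HOCl] = 10^(pH − pKa) = 10^(7.86 − 7.53) = 10^0.33 = 2.138.
Fraction as HOCl = 1 / (1 + 2.138) = 0.3187.
HOCl = 0.3187 × 4.5 ppm = 1.434 ppm.

1.43 ppm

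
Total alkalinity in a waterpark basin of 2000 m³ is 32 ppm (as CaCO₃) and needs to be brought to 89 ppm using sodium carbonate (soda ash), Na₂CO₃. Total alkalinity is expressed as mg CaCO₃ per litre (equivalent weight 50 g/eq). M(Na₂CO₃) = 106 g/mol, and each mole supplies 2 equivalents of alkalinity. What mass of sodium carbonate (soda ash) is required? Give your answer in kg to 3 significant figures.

121 kg

Volume: 2000 m³ = 2,000,000 L.
Alkalinity to add: (89 − 32) = 57 mg/L as CaCO₃ × 2,000,000 L = 114,000 g as CaCO₃.
Equivalents: 114,000 g ÷ 50 g/eq = 2280 eq.
Each mole of Na₂CO₃ supplies 2 eq, so 2280 / 2 = 1140 mol.
Mass: 1140 mol × 106 g/mol = 120,800 g.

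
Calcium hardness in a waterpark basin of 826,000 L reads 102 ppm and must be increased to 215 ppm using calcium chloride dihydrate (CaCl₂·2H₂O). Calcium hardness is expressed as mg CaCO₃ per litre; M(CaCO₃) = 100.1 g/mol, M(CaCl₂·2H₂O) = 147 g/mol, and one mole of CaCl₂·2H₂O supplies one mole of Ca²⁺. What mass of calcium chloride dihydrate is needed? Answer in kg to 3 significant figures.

Hardness to add: (215 − 102) = 113 mg/L as CaCO₃ × 826,000 L = 93,340 g as CaCO₃.
Moles of Ca²⁺ (1 mol Ca²⁺ ≡ 1 mol CaCO₃): 93,340 / 100.1 g/mol = 932.4 mol.
Mass of CaCl₂·2H₂O: 932.4 × 147 = 137,100 g.

137 kg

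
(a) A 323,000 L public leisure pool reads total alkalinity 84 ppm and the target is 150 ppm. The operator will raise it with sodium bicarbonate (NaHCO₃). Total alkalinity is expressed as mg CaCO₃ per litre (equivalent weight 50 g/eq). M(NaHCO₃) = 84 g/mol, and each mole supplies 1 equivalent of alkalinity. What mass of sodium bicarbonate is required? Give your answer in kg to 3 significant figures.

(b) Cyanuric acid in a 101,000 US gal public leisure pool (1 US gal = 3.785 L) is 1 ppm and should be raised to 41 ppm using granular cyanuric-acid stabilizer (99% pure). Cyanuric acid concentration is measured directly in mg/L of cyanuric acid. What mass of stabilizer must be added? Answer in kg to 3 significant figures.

(a) Alkalinity to add: (150 − 84) = 66 mg/L as CaCO₃ × 323,000 L = 21,320 g as CaCO₃.
(a) Equivalents: 21,320 g ÷ 50 g/eq = 426.4 eq.
(a) NaHCO₃ supplies 1 eq per mole → 426.4 mol.
(a) Mass: 426.4 mol × 84 g/mol = 35,810 g.

(b) Volume: 101,000 US gal × 3.785 L/gal = 382,285 L.
(b) CYA to add: (41 − 1) = 40 mg/L × 382,285 L = 15,290 g cyanuric acid.
(b) At 99% purity: 15,290 / 0.99 = 15,450 g product.

(a) 35.8 kg; (b) 15.4 kg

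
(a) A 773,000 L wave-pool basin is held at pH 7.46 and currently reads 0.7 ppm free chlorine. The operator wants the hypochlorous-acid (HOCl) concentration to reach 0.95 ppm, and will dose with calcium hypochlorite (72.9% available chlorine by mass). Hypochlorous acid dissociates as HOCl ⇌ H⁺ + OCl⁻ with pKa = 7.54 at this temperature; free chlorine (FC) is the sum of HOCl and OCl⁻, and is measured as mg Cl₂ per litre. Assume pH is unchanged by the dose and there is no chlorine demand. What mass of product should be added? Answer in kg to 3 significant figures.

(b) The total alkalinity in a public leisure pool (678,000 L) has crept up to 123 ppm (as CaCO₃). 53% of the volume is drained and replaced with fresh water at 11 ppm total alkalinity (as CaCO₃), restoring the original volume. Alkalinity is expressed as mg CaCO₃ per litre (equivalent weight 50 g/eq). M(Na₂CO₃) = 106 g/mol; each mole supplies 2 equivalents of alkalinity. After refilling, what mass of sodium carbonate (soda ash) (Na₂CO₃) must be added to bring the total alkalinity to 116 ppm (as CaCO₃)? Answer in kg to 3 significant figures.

(a) 1.10 kg; (b) 37.6 kg

(a) [OCl⁻]/[HOCl] = 10^(pH − pKa) = 10^(7.46 − 7.54) = 0.8318; fraction as HOCl = 1/(1 + 0.8318) = 0.5459.
(a) Free chlorine required for 0.95 ppm HOCl: 0.95 / 0.5459 = 1.74 ppm.
(a) FC to add: 1.74 − 0.7 = 1.04 mg/L as Cl₂.
(a) Cl₂ equivalent: 1.04 mg/L × 773,000 L = 804.1 g.
(a) Product at 72.9% available Cl: 804.1 / 0.729 = 1103 g.

(b) After draining 53% and refilling: 123 × 0.47 + 11 × 0.53 = 63.64 ppm.
(b) Deficit to target: 116 − 63.64 = 52.36 mg/L.
(b) As CaCO₃: 52.36 mg/L × 678,000 L = 35,500 g; ÷ 50 g/eq ÷ 2 = 355 mol Na₂CO₃.
(b) Mass: 355 × 106 = 37,630 g.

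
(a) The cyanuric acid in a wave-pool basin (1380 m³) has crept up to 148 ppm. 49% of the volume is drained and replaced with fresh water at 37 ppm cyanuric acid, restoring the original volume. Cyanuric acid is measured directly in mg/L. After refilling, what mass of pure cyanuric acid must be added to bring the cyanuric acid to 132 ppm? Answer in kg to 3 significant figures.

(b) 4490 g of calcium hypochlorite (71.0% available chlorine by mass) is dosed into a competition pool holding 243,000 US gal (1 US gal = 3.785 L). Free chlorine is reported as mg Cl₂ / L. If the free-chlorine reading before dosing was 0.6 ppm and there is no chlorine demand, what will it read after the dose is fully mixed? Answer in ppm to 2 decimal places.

(a) 53.0 kg; (b) 4.07 ppm

(a) Volume: 1380 m³ = 1,380,000 L.
(a) After draining 49% and refilling: 148 × 0.51 + 37 × 0.49 = 93.61 ppm.
(a) Deficit to target: 132 − 93.61 = 38.39 mg/L.
(a) Mass: 38.39 mg/L × 1,380,000 L = 52,980 g cyanuric acid.

(b) Volume: 243,000 US gal × 3.785 L/gal = 919,755 L.
(b) Available chlorine delivered: 4490 g × 0.71 = 3188 g as Cl₂.
(b) Concentration rise: 3188 g / 919,755 L = 3.466 mg/L = 3.47 ppm.
(b) Final FC: 0.6 + 3.47 = 4.07 ppm.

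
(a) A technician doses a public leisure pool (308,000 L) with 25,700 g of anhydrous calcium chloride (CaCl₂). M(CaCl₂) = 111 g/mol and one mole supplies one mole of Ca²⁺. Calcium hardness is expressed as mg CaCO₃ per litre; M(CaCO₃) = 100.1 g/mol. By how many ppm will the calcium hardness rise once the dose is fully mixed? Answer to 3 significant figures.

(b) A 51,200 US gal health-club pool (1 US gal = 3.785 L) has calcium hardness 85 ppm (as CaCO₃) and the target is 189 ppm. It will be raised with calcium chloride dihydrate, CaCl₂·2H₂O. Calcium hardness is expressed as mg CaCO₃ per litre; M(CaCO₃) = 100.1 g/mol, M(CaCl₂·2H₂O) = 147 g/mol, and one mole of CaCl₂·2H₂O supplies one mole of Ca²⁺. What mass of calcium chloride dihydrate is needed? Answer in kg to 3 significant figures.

(a) Moles of Ca²⁺: 25,700 g ÷ 111 g/mol = 231.5 mol.
(a) As CaCO₃: 231.5 mol × 100.1 g/mol = 23,180 g.
(a) Rise: 23,180 g / 308,000 L × 1000 = 75.25 mg/L.

(b) Volume: 51,200 US gal × 3.785 L/gal = 193,792 L.
(b) Hardness to add: (189 − 85) = 104 mg/L as CaCO₃ × 193,792 L = 20,150 g as CaCO₃.
(b) Moles of Ca²⁺ (1 mol Ca²⁺ ≡ 1 mol CaCO₃): 20,150 / 100.1 g/mol = 201.3 mol.
(b) Mass of CaCl₂·2H₂O: 201.3 × 147 = 29,600 g.

(a) 75.2 ppm; (b) 29.6 kg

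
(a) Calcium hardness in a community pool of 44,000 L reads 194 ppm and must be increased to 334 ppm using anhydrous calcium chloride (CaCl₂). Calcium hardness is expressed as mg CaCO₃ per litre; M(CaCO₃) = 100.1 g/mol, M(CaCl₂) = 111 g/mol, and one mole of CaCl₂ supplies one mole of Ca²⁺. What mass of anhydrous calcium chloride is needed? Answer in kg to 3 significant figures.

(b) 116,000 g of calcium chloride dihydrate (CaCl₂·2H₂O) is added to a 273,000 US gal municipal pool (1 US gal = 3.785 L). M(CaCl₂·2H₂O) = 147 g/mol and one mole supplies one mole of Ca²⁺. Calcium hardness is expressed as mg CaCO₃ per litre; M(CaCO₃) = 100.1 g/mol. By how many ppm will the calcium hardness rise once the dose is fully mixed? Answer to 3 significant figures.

(a) 6.83 kg; (b) 76.4 ppm

(a) Hardness to add: (334 − 194) = 140 mg/L as CaCO₃ × 44,000 L = 6160 g as CaCO₃.
(a) Moles of Ca²⁺ (1 mol Ca²⁺ ≡ 1 mol CaCO₃): 6160 / 100.1 g/mol = 61.54 mol.
(a) Mass of CaCl₂: 61.54 × 111 = 6831 g.

(b) Volume: 273,000 US gal × 3.785 L/gal = 1,033,305 L.
(b) Moles of Ca²⁺: 116,000 g ÷ 147 g/mol = 789.1 mol.
(b) As CaCO₃: 789.1 mol × 100.1 g/mol = 78,990 g.
(b) Rise: 78,990 g / 1,033,305 L × 1000 = 76.44 mg/L.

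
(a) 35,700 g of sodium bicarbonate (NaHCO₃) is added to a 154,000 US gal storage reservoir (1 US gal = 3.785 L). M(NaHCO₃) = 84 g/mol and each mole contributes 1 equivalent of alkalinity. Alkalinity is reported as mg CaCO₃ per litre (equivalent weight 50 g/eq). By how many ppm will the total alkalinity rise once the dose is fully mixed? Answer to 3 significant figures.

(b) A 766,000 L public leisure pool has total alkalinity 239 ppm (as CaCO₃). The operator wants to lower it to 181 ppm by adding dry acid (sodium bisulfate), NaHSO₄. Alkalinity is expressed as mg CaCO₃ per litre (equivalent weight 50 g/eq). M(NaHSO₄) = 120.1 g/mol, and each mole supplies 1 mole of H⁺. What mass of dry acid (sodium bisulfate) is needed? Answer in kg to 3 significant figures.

(a) 36.5 ppm; (b) 107 kg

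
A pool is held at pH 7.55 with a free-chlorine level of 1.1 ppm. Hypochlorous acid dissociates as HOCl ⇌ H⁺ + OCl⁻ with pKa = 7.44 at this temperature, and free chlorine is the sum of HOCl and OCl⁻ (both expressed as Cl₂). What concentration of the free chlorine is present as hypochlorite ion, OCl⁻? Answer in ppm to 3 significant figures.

0.619 ppm

[OCl⁻]/[HOCl] = 10^(pH − pKa) = 10^(7.55 − 7.44) = 10^0.11 = 1.288.
Fraction as HOCl = 1 / (1 + 1.288) = 0.437.
OCl⁻ = (1 − 0.437) × 1.1 ppm = 0.6193 ppm.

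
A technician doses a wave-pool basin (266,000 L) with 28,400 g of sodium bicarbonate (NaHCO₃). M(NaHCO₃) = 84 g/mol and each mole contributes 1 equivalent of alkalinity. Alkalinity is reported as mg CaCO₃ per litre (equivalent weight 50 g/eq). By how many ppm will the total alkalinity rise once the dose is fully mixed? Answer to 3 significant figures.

63.6 ppm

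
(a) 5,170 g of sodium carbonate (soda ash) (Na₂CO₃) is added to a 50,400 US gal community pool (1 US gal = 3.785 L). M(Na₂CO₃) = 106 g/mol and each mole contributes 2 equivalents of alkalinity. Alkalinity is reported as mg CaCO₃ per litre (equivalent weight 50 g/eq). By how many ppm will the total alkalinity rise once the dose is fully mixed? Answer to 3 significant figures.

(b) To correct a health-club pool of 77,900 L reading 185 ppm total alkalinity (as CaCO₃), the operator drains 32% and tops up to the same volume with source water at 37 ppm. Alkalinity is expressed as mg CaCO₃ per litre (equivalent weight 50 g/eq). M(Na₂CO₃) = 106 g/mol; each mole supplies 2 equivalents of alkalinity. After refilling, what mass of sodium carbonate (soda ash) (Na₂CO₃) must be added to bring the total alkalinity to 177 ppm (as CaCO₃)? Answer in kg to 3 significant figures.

(a) 25.6 ppm; (b) 3.25 kg

(a) Volume: 50,400 US gal × 3.785 L/gal = 190,764 L.
(a) Moles of Na₂CO₃: 5,170 g ÷ 106 g/mol = 48.77 mol → 97.55 eq of alkalinity.
(a) As CaCO₃: 97.55 eq × 50 g/eq = 4877 g.
(a) Rise: 4877 g / 190,764 L × 1000 = 25.57 mg/L.

(b) After draining 32% and refilling: 185 × 0.68 + 37 × 0.32 = 137.64 ppm.
(b) Deficit to target: 177 − 137.64 = 39.36 mg/L.
(b) As CaCO₃: 39.36 mg/L × 77,900 L = 3066 g; ÷ 50 g/eq ÷ 2 = 30.66 mol Na₂CO₃.
(b) Mass: 30.66 × 106 = 3250 g.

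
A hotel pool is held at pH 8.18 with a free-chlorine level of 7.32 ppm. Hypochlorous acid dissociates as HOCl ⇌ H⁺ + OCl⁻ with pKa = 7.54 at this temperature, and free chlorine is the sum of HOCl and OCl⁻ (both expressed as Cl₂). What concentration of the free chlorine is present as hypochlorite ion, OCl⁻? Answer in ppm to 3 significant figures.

5.96 ppm

[OCl⁻]/[HOCl] = 10^(pH − pKa) = 10^(8.18 − 7.54) = 10^0.64 = 4.365.
Fraction as HOCl = 1 / (1 + 4.365) = 0.1864.
OCl⁻ = (1 − 0.1864) × 7.32 ppm = 5.956 ppm.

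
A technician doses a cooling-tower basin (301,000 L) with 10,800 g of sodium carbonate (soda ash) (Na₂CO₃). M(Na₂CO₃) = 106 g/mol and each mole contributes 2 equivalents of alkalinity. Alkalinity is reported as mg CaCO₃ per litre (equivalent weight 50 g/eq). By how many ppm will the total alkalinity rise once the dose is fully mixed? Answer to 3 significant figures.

Moles of Na₂CO₃: 10,800 g ÷ 106 g/mol = 101.9 mol → 203.8 eq of alkalinity.
As CaCO₃: 203.8 eq × 50 g/eq = 10,190 g.
Rise: 10,190 g / 301,000 L × 1000 = 33.85 mg/L.

33.8 ppm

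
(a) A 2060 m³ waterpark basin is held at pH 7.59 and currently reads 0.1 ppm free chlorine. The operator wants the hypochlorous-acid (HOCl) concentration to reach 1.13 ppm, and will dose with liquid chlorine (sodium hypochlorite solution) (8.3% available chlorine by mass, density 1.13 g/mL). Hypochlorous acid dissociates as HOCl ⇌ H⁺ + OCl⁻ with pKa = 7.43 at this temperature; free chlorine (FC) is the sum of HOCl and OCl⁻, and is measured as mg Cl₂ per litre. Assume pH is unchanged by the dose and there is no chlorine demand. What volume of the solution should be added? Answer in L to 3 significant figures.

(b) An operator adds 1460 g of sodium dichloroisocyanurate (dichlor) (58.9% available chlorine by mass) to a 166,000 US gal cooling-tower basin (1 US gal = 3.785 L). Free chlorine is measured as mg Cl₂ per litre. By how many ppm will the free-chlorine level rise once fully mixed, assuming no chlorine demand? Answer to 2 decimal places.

(a) Volume: 2060 m³ = 2,060,000 L.
(a) [OCl⁻]/[HOCl] = 10^(pH − pKa) = 10^(7.59 − 7.43) = 1.445; fraction as HOCl = 1/(1 + 1.445) = 0.4089.
(a) Free chlorine required for 1.13 ppm HOCl: 1.13 / 0.4089 = 2.763 ppm.
(a) FC to add: 2.763 − 0.1 = 2.663 mg/L as Cl₂.
(a) Cl₂ equivalent: 2.663 mg/L × 2,060,000 L = 5486 g.
(a) Product at 8.3% available Cl: 5486 / 0.083 = 66,100 g.
(a) Volume: 66,100 g ÷ 1.13 g/mL = 58,500 mL.

(b) Volume: 166,000 US gal × 3.785 L/gal = 628,310 L.
(b) Available chlorine delivered: 1460 g × 0.589 = 859.9 g as Cl₂.
(b) Concentration rise: 859.9 g / 628,310 L = 1.369 mg/L = 1.37 ppm.

(a) 58.5 L; (b) 1.37 ppm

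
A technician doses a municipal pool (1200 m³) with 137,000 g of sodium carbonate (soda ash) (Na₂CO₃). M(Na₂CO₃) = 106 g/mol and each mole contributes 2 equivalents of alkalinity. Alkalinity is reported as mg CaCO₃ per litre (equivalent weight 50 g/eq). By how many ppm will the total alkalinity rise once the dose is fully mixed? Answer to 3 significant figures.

Volume: 1200 m³ = 1,200,000 L.
Moles of Na₂CO₃: 137,000 g ÷ 106 g/mol = 1292 mol → 2585 eq of alkalinity.
As CaCO₃: 2585 eq × 50 g/eq = 129,200 g.
Rise: 129,200 g / 1,200,000 L × 1000 = 107.7 mg/L.

108 ppm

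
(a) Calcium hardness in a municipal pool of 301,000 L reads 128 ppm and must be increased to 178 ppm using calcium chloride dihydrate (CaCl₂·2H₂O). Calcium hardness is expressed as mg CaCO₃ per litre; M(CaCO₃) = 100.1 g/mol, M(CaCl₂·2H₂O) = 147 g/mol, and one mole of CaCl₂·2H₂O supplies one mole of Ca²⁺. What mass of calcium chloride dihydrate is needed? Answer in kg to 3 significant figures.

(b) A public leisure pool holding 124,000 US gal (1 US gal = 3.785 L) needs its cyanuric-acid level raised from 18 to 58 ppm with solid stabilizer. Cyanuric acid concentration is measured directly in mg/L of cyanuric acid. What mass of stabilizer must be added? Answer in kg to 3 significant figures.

(a) 22.1 kg; (b) 18.8 kg

(a) Hardness to add: (178 − 128) = 50 mg/L as CaCO₃ × 301,000 L = 15,050 g as CaCO₃.
(a) Moles of Ca²⁺ (1 mol Ca²⁺ ≡ 1 mol CaCO₃): 15,050 / 100.1 g/mol = 150.3 mol.
(a) Mass of CaCl₂·2H₂O: 150.3 × 147 = 22,100 g.

(b) Volume: 124,000 US gal × 3.785 L/gal = 469,340 L.
(b) CYA to add: (58 − 18) = 40 mg/L × 469,340 L = 18,770 g cyanuric acid.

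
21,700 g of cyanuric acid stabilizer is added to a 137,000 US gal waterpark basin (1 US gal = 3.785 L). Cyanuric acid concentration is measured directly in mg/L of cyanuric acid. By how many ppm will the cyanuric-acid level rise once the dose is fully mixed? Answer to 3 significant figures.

Volume: 137,000 US gal × 3.785 L/gal = 518,545 L.
Rise: 21,700 g / 518,545 L × 1000 = 41.85 mg/L.

41.8 ppm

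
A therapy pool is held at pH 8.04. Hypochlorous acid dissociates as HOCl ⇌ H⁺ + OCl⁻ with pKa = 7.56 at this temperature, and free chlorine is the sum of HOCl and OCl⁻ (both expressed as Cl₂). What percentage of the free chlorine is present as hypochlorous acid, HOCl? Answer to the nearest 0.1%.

[OCl⁻]/[HOCl] = 10^(pH − pKa) = 10^(8.04 − 7.56) = 10^0.48 = 3.02.
Fraction as HOCl = 1 / (1 + 3.02) = 0.2488.

24.9%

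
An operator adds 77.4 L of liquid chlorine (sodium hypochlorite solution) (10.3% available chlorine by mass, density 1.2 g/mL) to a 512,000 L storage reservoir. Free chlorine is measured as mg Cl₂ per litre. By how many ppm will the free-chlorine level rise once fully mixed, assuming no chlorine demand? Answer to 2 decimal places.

18.68 ppm

Mass of solution: 77.4 L × 1000 mL/L × 1.2 g/mL = 92,880 g.
Available chlorine delivered: 92,880 g × 0.103 = 9567 g as Cl₂.
Concentration rise: 9567 g / 512,000 L = 18.68 mg/L = 18.68 ppm.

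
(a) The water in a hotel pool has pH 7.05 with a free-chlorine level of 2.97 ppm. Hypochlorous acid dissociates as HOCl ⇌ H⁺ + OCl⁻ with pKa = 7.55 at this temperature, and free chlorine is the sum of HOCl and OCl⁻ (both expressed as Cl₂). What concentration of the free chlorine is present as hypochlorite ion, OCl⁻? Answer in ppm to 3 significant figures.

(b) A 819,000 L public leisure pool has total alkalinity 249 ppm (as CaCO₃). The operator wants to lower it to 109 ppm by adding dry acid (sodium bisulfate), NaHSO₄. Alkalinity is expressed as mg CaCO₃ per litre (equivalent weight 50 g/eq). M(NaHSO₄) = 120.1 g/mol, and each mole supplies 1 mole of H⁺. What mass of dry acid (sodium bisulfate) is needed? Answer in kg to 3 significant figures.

(a) 0.714 ppm; (b) 275 kg

(a) [OCl⁻]/[HOCl] = 10^(pH − pKa) = 10^(7.05 − 7.55) = 10^-0.50 = 0.3162.
(a) Fraction as HOCl = 1 / (1 + 0.3162) = 0.7597.
(a) OCl⁻ = (1 − 0.7597) × 2.97 ppm = 0.7136 ppm.

(b) Alkalinity to neutralize: (249 − 109) = 140 mg/L as CaCO₃ × 819,000 L = 114,700 g as CaCO₃.
(b) Equivalents of H⁺ required: 114,700 ÷ 50 g/eq = 2293 eq = 2293 mol NaHSO₄.
(b) Mass of NaHSO₄: 2293 × 120.1 = 275,400 g.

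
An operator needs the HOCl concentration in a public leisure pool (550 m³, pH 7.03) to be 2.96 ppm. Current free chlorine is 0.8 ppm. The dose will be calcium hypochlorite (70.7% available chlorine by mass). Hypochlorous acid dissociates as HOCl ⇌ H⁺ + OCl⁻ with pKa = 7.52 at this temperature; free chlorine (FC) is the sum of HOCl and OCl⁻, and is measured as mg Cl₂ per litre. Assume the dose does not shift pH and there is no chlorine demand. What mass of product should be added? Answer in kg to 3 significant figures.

2.43 kg

Volume: 550 m³ = 550,000 L.
[OCl⁻]/[HOCl] = 10^(pH − pKa) = 10^(7.03 − 7.52) = 0.3236; fraction as HOCl = 1/(1 + 0.3236) = 0.7555.
Free chlorine required for 2.96 ppm HOCl: 2.96 / 0.7555 = 3.918 ppm.
FC to add: 3.918 − 0.8 = 3.118 mg/L as Cl₂.
Cl₂ equivalent: 3.118 mg/L × 550,000 L = 1715 g.
Product at 70.7% available Cl: 1715 / 0.707 = 2425 g.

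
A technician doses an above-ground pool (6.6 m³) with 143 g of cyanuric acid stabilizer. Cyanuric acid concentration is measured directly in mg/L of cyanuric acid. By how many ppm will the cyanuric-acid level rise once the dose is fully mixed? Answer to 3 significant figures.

Volume: 6.6 m³ = 6,600 L.
Rise: 143 g / 6,600 L × 1000 = 21.67 mg/L.

21.7 ppm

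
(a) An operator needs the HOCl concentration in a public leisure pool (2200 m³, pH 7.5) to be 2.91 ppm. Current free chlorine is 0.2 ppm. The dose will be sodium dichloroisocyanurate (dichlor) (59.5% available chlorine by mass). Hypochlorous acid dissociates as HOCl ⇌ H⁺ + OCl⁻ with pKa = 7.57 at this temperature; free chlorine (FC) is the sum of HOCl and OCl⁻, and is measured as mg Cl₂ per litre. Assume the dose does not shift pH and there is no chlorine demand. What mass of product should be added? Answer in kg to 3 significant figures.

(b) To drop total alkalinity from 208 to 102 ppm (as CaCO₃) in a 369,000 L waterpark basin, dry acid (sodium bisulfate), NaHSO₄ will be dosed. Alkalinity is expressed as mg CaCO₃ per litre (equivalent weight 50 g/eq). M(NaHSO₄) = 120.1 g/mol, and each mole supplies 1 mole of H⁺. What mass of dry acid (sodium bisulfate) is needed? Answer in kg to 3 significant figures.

(a) Volume: 2200 m³ = 2,200,000 L.
(a) [OCl⁻]/[HOCl] = 10^(pH − pKa) = 10^(7.5 − 7.57) = 0.8511; fraction as HOCl = 1/(1 + 0.8511) = 0.5402.
(a) Free chlorine required for 2.91 ppm HOCl: 2.91 / 0.5402 = 5.387 ppm.
(a) FC to add: 5.387 − 0.2 = 5.187 mg/L as Cl₂.
(a) Cl₂ equivalent: 5.187 mg/L × 2,200,000 L = 11,410 g.
(a) Product at 59.5% available Cl: 11,410 / 0.595 = 19,180 g.

(b) Alkalinity to neutralize: (208 − 102) = 106 mg/L as CaCO₃ × 369,000 L = 39,110 g as CaCO₃.
(b) Equivalents of H⁺ required: 39,110 ÷ 50 g/eq = 782.3 eq = 782.3 mol NaHSO₄.
(b) Mass of NaHSO₄: 782.3 × 120.1 = 93,950 g.

(a) 19.2 kg; (b) 94.0 kg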